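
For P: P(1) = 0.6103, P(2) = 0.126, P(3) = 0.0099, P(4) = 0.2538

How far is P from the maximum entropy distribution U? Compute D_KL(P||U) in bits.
0.6207 bits

U(i) = 1/4 for all i

D_KL(P||U) = Σ P(x) log₂(P(x) / (1/4))
           = Σ P(x) log₂(P(x)) + log₂(4)
           = log₂(4) - H(P)

H(P) = -Σ P(x) log₂(P(x)):
  -P(1)·log₂(P(1)) = -(0.6103)·log₂(0.6103) = 0.43478
  -P(2)·log₂(P(2)) = -(0.126)·log₂(0.126) = 0.37655
  -P(3)·log₂(P(3)) = -(0.0099)·log₂(0.0099) = 0.06592
  -P(4)·log₂(P(4)) = -(0.2538)·log₂(0.2538) = 0.50208
H(P) = 0.43478 + 0.37655 + 0.06592 + 0.50208 = 1.37933 bits

log₂(4) = 2.00000 bits

D_KL(P||U) = 2.00000 - 1.37933 = 0.62067 ≈ 0.6207 bits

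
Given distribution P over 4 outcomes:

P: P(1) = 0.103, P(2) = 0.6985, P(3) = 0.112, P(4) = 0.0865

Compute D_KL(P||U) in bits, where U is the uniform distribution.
0.6415 bits

U(i) = 1/4 for all i

D_KL(P||U) = Σ P(x) log₂(P(x) / (1/4))
           = Σ P(x) log₂(P(x)) + log₂(4)
           = log₂(4) - H(P)

H(P) = -Σ P(x) log₂(P(x)):
  -P(1)·log₂(P(1)) = -(0.103)·log₂(0.103) = 0.33777
  -P(2)·log₂(P(2)) = -(0.6985)·log₂(0.6985) = 0.36159
  -P(3)·log₂(P(3)) = -(0.112)·log₂(0.112) = 0.35374
  -P(4)·log₂(P(4)) = -(0.0865)·log₂(0.0865) = 0.30544
H(P) = 0.33777 + 0.36159 + 0.35374 + 0.30544 = 1.35854 bits

log₂(4) = 2.00000 bits

D_KL(P||U) = 2.00000 - 1.35854 = 0.64146 ≈ 0.6415 bits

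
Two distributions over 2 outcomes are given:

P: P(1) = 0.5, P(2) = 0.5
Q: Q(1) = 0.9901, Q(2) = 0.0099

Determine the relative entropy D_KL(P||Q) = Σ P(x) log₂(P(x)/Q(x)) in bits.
2.3364 bits

D_KL(P||Q) = Σ P(x) log₂(P(x)/Q(x))

Computing term by term:
  P(1)·log₂(P(1)/Q(1)) = 0.5·log₂(0.5/0.9901) = -0.49282
  P(2)·log₂(P(2)/Q(2)) = 0.5·log₂(0.5/0.0099) = 2.82918

D_KL(P||Q) = -0.49282 + 2.82918 = 2.33636 ≈ 2.3364 bits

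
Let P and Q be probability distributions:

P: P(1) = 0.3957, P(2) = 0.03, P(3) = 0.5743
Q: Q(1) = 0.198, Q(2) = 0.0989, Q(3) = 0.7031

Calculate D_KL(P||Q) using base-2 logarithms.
0.1760 bits

D_KL(P||Q) = Σ P(x) log₂(P(x)/Q(x))

Computing term by term:
  P(1)·log₂(P(1)/Q(1)) = 0.3957·log₂(0.3957/0.198) = 0.39527
  P(2)·log₂(P(2)/Q(2)) = 0.03·log₂(0.03/0.0989) = -0.05163
  P(3)·log₂(P(3)/Q(3)) = 0.5743·log₂(0.5743/0.7031) = -0.16765

D_KL(P||Q) = 0.39527 - 0.05163 - 0.16765 = 0.17599 ≈ 0.1760 bits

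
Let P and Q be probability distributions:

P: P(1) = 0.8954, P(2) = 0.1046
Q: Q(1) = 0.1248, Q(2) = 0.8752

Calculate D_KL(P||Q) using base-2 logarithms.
2.2250 bits

D_KL(P||Q) = Σ P(x) log₂(P(x)/Q(x))

Computing term by term:
  P(1)·log₂(P(1)/Q(1)) = 0.8954·log₂(0.8954/0.1248) = 2.54555
  P(2)·log₂(P(2)/Q(2)) = 0.1046·log₂(0.1046/0.8752) = -0.32057

D_KL(P||Q) = 2.54555 - 0.32057 = 2.22498 ≈ 2.2250 bits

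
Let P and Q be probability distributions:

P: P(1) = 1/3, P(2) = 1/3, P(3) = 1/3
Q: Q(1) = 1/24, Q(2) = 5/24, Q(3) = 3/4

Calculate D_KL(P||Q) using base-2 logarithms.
0.8360 bits

D_KL(P||Q) = Σ P(x) log₂(P(x)/Q(x))

Computing term by term:
  P(1)·log₂(P(1)/Q(1)) = (1/3)·log₂((1/3)/(1/24)) = 1.00000
  P(2)·log₂(P(2)/Q(2)) = (1/3)·log₂((1/3)/(5/24)) = 0.22602
  P(3)·log₂(P(3)/Q(3)) = (1/3)·log₂((1/3)/(3/4)) = -0.38998

D_KL(P||Q) = 1.00000 + 0.22602 - 0.38998 = 0.83604 ≈ 0.8360 bits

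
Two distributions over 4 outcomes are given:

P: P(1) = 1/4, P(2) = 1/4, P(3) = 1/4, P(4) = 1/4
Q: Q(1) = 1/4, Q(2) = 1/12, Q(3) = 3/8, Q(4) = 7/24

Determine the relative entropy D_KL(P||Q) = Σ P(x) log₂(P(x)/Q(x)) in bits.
0.1944 bits

D_KL(P||Q) = Σ P(x) log₂(P(x)/Q(x))

Computing term by term:
  P(1)·log₂(P(1)/Q(1)) = (1/4)·log₂((1/4)/(1/4)) = 0.00000
  P(2)·log₂(P(2)/Q(2)) = (1/4)·log₂((1/4)/(1/12)) = 0.39624
  P(3)·log₂(P(3)/Q(3)) = (1/4)·log₂((1/4)/(3/8)) = -0.14624
  P(4)·log₂(P(4)/Q(4)) = (1/4)·log₂((1/4)/(7/24)) = -0.05560

D_KL(P||Q) = 0.00000 + 0.39624 - 0.14624 - 0.05560 = 0.19440 ≈ 0.1944 bits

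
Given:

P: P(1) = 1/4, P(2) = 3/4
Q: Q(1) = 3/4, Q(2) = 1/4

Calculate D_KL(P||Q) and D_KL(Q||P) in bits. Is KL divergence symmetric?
D_KL(P||Q) = 0.7925 bits, D_KL(Q||P) = 0.7925 bits. The two values coincide for this particular pair, but no — KL divergence is not symmetric in general.

D_KL(P||Q) = Σ P(x) log₂(P(x)/Q(x))

Computing term by term:
  P(1)·log₂(P(1)/Q(1)) = (1/4)·log₂((1/4)/(3/4)) = -0.39624
  P(2)·log₂(P(2)/Q(2)) = (3/4)·log₂((3/4)/(1/4)) = 1.18872

D_KL(P||Q) = -0.39624 + 1.18872 = 0.79248 ≈ 0.7925 bits

D_KL(Q||P) = Σ Q(x) log₂(Q(x)/P(x))

Computing term by term:
  Q(1)·log₂(Q(1)/P(1)) = (3/4)·log₂((3/4)/(1/4)) = 1.18872
  Q(2)·log₂(Q(2)/P(2)) = (1/4)·log₂((1/4)/(3/4)) = -0.39624

D_KL(Q||P) = 1.18872 - 0.39624 = 0.79248 ≈ 0.7925 bits

These ARE equal here. Q is P with outcomes relabeled (Q(1) = P(2), Q(2) = P(1)) by a relabeling that is its own inverse, so the two sums contain exactly the same terms in a different order. This is a special case — KL divergence is not symmetric in general: D_KL(P||Q) ≠ D_KL(Q||P) for most P, Q.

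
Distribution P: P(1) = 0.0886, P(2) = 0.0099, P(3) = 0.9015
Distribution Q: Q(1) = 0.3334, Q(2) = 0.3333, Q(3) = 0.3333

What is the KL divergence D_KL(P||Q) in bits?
1.0745 bits

D_KL(P||Q) = Σ P(x) log₂(P(x)/Q(x))

Computing term by term:
  P(1)·log₂(P(1)/Q(1)) = 0.0886·log₂(0.0886/0.3334) = -0.16939
  P(2)·log₂(P(2)/Q(2)) = 0.0099·log₂(0.0099/0.3333) = -0.05023
  P(3)·log₂(P(3)/Q(3)) = 0.9015·log₂(0.9015/0.3333) = 1.29411

D_KL(P||Q) = -0.16939 - 0.05023 + 1.29411 = 1.07449 ≈ 1.0745 bits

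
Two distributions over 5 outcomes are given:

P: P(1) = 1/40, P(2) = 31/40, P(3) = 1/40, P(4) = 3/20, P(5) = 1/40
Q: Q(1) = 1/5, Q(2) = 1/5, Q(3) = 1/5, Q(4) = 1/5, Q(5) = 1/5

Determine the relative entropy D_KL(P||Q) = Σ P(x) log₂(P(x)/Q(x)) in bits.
1.2272 bits

D_KL(P||Q) = Σ P(x) log₂(P(x)/Q(x))

Computing term by term:
  P(1)·log₂(P(1)/Q(1)) = (1/40)·log₂((1/40)/(1/5)) = -0.07500
  P(2)·log₂(P(2)/Q(2)) = (31/40)·log₂((31/40)/(1/5)) = 1.51450
  P(3)·log₂(P(3)/Q(3)) = (1/40)·log₂((1/40)/(1/5)) = -0.07500
  P(4)·log₂(P(4)/Q(4)) = (3/20)·log₂((3/20)/(1/5)) = -0.06226
  P(5)·log₂(P(5)/Q(5)) = (1/40)·log₂((1/40)/(1/5)) = -0.07500

D_KL(P||Q) = -0.07500 + 1.51450 - 0.07500 - 0.06226 - 0.07500 = 1.22724 ≈ 1.2272 bits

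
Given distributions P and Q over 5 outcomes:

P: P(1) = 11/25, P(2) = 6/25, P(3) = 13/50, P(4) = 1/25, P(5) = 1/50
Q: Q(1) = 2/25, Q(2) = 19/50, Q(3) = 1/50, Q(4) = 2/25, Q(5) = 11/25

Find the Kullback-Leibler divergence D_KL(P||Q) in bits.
1.7560 bits

D_KL(P||Q) = Σ P(x) log₂(P(x)/Q(x))

Computing term by term:
  P(1)·log₂(P(1)/Q(1)) = (11/25)·log₂((11/25)/(2/25)) = 1.08215
  P(2)·log₂(P(2)/Q(2)) = (6/25)·log₂((6/25)/(19/50)) = -0.15911
  P(3)·log₂(P(3)/Q(3)) = (13/50)·log₂((13/50)/(1/50)) = 0.96211
  P(4)·log₂(P(4)/Q(4)) = (1/25)·log₂((1/25)/(2/25)) = -0.04000
  P(5)·log₂(P(5)/Q(5)) = (1/50)·log₂((1/50)/(11/25)) = -0.08919

D_KL(P||Q) = 1.08215 - 0.15911 + 0.96211 - 0.04000 - 0.08919 = 1.75596 ≈ 1.7560 bits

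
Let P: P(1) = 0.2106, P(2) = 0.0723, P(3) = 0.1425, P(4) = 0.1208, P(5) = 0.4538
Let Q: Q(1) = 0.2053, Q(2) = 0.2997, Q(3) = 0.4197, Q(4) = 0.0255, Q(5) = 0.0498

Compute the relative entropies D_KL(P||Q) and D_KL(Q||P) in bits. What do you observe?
D_KL(P||Q) = 1.3551 bits, D_KL(Q||P) = 1.0454 bits. The two directions give different values (D_KL(P||Q) exceeds D_KL(Q||P) by 0.3097 bits): KL divergence is asymmetric.

D_KL(P||Q) = Σ P(x) log₂(P(x)/Q(x))

Computing term by term:
  P(1)·log₂(P(1)/Q(1)) = 0.2106·log₂(0.2106/0.2053) = 0.00774
  P(2)·log₂(P(2)/Q(2)) = 0.0723·log₂(0.0723/0.2997) = -0.14832
  P(3)·log₂(P(3)/Q(3)) = 0.1425·log₂(0.1425/0.4197) = -0.22207
  P(4)·log₂(P(4)/Q(4)) = 0.1208·log₂(0.1208/0.0255) = 0.27108
  P(5)·log₂(P(5)/Q(5)) = 0.4538·log₂(0.4538/0.0498) = 1.44664

D_KL(P||Q) = 0.00774 - 0.14832 - 0.22207 + 0.27108 + 1.44664 = 1.35507 ≈ 1.3551 bits

D_KL(Q||P) = Σ Q(x) log₂(Q(x)/P(x))

Computing term by term:
  Q(1)·log₂(Q(1)/P(1)) = 0.2053·log₂(0.2053/0.2106) = -0.00755
  Q(2)·log₂(Q(2)/P(2)) = 0.2997·log₂(0.2997/0.0723) = 0.61482
  Q(3)·log₂(Q(3)/P(3)) = 0.4197·log₂(0.4197/0.1425) = 0.65406
  Q(4)·log₂(Q(4)/P(4)) = 0.0255·log₂(0.0255/0.1208) = -0.05722
  Q(5)·log₂(Q(5)/P(5)) = 0.0498·log₂(0.0498/0.4538) = -0.15875

D_KL(Q||P) = -0.00755 + 0.61482 + 0.65406 - 0.05722 - 0.15875 = 1.04536 ≈ 1.0454 bits

These are NOT equal (difference: 0.3097 bits). KL divergence is asymmetric: D_KL(P||Q) ≠ D_KL(Q||P) in general.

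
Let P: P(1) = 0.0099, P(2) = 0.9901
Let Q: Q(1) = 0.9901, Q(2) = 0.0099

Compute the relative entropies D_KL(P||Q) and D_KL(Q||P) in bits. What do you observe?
D_KL(P||Q) = 6.5125 bits, D_KL(Q||P) = 6.5125 bits. The two directions give the same value here, because Q is a self-inverse relabeling of P; in general KL divergence is asymmetric.

D_KL(P||Q) = Σ P(x) log₂(P(x)/Q(x))

Computing term by term:
  P(1)·log₂(P(1)/Q(1)) = 0.0099·log₂(0.0099/0.9901) = -0.06578
  P(2)·log₂(P(2)/Q(2)) = 0.9901·log₂(0.9901/0.0099) = 6.57823

D_KL(P||Q) = -0.06578 + 6.57823 = 6.51245 ≈ 6.5125 bits

D_KL(Q||P) = Σ Q(x) log₂(Q(x)/P(x))

Computing term by term:
  Q(1)·log₂(Q(1)/P(1)) = 0.9901·log₂(0.9901/0.0099) = 6.57823
  Q(2)·log₂(Q(2)/P(2)) = 0.0099·log₂(0.0099/0.9901) = -0.06578

D_KL(Q||P) = 6.57823 - 0.06578 = 6.51245 ≈ 6.5125 bits

These ARE equal here. Q is P with outcomes relabeled (Q(1) = P(2), Q(2) = P(1)) by a relabeling that is its own inverse, so the two sums contain exactly the same terms in a different order. This is a special case — KL divergence is not symmetric in general: D_KL(P||Q) ≠ D_KL(Q||P) for most P, Q.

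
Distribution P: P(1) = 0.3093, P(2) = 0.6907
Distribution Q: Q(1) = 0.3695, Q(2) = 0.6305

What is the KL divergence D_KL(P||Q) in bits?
0.0115 bits

D_KL(P||Q) = Σ P(x) log₂(P(x)/Q(x))

Computing term by term:
  P(1)·log₂(P(1)/Q(1)) = 0.3093·log₂(0.3093/0.3695) = -0.07936
  P(2)·log₂(P(2)/Q(2)) = 0.6907·log₂(0.6907/0.6305) = 0.09087

D_KL(P||Q) = -0.07936 + 0.09087 = 0.01151 ≈ 0.0115 bits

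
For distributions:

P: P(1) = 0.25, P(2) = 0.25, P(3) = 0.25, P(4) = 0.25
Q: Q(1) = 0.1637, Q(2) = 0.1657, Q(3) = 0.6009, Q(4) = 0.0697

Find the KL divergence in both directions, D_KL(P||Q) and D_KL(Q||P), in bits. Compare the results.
D_KL(P||Q) = 0.4454 bits, D_KL(Q||P) = 0.4335 bits. D_KL(P||Q) is larger than D_KL(Q||P) by 0.0119 bits; the two directions differ.

D_KL(P||Q) = Σ P(x) log₂(P(x)/Q(x))

Computing term by term:
  P(1)·log₂(P(1)/Q(1)) = 0.25·log₂(0.25/0.1637) = 0.15272
  P(2)·log₂(P(2)/Q(2)) = 0.25·log₂(0.25/0.1657) = 0.14834
  P(3)·log₂(P(3)/Q(3)) = 0.25·log₂(0.25/0.6009) = -0.31630
  P(4)·log₂(P(4)/Q(4)) = 0.25·log₂(0.25/0.0697) = 0.46067

D_KL(P||Q) = 0.15272 + 0.14834 - 0.31630 + 0.46067 = 0.44543 ≈ 0.4454 bits

D_KL(Q||P) = Σ Q(x) log₂(Q(x)/P(x))

Computing term by term:
  Q(1)·log₂(Q(1)/P(1)) = 0.1637·log₂(0.1637/0.25) = -0.10000
  Q(2)·log₂(Q(2)/P(2)) = 0.1657·log₂(0.1657/0.25) = -0.09832
  Q(3)·log₂(Q(3)/P(3)) = 0.6009·log₂(0.6009/0.25) = 0.76026
  Q(4)·log₂(Q(4)/P(4)) = 0.0697·log₂(0.0697/0.25) = -0.12844

D_KL(Q||P) = -0.10000 - 0.09832 + 0.76026 - 0.12844 = 0.43350 ≈ 0.4335 bits

These are NOT equal (difference: 0.0119 bits). KL divergence is asymmetric: D_KL(P||Q) ≠ D_KL(Q||P) in general.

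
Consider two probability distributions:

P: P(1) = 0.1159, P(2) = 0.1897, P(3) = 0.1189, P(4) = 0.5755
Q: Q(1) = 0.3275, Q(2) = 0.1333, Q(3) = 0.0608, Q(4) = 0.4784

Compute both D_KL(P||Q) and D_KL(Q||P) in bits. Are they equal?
D_KL(P||Q) = 0.1914 bits, D_KL(Q||P) = 0.2366 bits. No, they are not equal.

D_KL(P||Q) = Σ P(x) log₂(P(x)/Q(x))

Computing term by term:
  P(1)·log₂(P(1)/Q(1)) = 0.1159·log₂(0.1159/0.3275) = -0.17369
  P(2)·log₂(P(2)/Q(2)) = 0.1897·log₂(0.1897/0.1333) = 0.09657
  P(3)·log₂(P(3)/Q(3)) = 0.1189·log₂(0.1189/0.0608) = 0.11505
  P(4)·log₂(P(4)/Q(4)) = 0.5755·log₂(0.5755/0.4784) = 0.15343

D_KL(P||Q) = -0.17369 + 0.09657 + 0.11505 + 0.15343 = 0.19136 ≈ 0.1914 bits

D_KL(Q||P) = Σ Q(x) log₂(Q(x)/P(x))

Computing term by term:
  Q(1)·log₂(Q(1)/P(1)) = 0.3275·log₂(0.3275/0.1159) = 0.49080
  Q(2)·log₂(Q(2)/P(2)) = 0.1333·log₂(0.1333/0.1897) = -0.06786
  Q(3)·log₂(Q(3)/P(3)) = 0.0608·log₂(0.0608/0.1189) = -0.05883
  Q(4)·log₂(Q(4)/P(4)) = 0.4784·log₂(0.4784/0.5755) = -0.12754

D_KL(Q||P) = 0.49080 - 0.06786 - 0.05883 - 0.12754 = 0.23657 ≈ 0.2366 bits

These are NOT equal (difference: 0.0452 bits). KL divergence is asymmetric: D_KL(P||Q) ≠ D_KL(Q||P) in general.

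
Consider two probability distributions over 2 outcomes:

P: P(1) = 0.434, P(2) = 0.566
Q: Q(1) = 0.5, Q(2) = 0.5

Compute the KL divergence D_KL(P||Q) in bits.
0.0126 bits

D_KL(P||Q) = Σ P(x) log₂(P(x)/Q(x))

Computing term by term:
  P(1)·log₂(P(1)/Q(1)) = 0.434·log₂(0.434/0.5) = -0.08864
  P(2)·log₂(P(2)/Q(2)) = 0.566·log₂(0.566/0.5) = 0.10124

D_KL(P||Q) = -0.08864 + 0.10124 = 0.01260 ≈ 0.0126 bits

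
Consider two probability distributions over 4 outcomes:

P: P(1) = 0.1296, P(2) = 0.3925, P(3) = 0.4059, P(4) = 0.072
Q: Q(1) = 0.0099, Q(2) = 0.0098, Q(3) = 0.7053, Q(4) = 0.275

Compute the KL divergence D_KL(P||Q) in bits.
2.1077 bits

D_KL(P||Q) = Σ P(x) log₂(P(x)/Q(x))

Computing term by term:
  P(1)·log₂(P(1)/Q(1)) = 0.1296·log₂(0.1296/0.0099) = 0.48088
  P(2)·log₂(P(2)/Q(2)) = 0.3925·log₂(0.3925/0.0098) = 2.08958
  P(3)·log₂(P(3)/Q(3)) = 0.4059·log₂(0.4059/0.7053) = -0.32355
  P(4)·log₂(P(4)/Q(4)) = 0.072·log₂(0.072/0.275) = -0.13920

D_KL(P||Q) = 0.48088 + 2.08958 - 0.32355 - 0.13920 = 2.10771 ≈ 2.1077 bits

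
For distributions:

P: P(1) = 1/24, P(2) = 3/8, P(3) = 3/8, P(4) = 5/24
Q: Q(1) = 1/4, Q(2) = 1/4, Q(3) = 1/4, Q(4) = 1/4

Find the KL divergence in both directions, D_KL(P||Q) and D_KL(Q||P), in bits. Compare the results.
D_KL(P||Q) = 0.2762 bits, D_KL(Q||P) = 0.4195 bits. D_KL(Q||P) is larger than D_KL(P||Q) by 0.1433 bits; the two directions differ.

D_KL(P||Q) = Σ P(x) log₂(P(x)/Q(x))

Computing term by term:
  P(1)·log₂(P(1)/Q(1)) = (1/24)·log₂((1/24)/(1/4)) = -0.10771
  P(2)·log₂(P(2)/Q(2)) = (3/8)·log₂((3/8)/(1/4)) = 0.21936
  P(3)·log₂(P(3)/Q(3)) = (3/8)·log₂((3/8)/(1/4)) = 0.21936
  P(4)·log₂(P(4)/Q(4)) = (5/24)·log₂((5/24)/(1/4)) = -0.05480

D_KL(P||Q) = -0.10771 + 0.21936 + 0.21936 - 0.05480 = 0.27621 ≈ 0.2762 bits

D_KL(Q||P) = Σ Q(x) log₂(Q(x)/P(x))

Computing term by term:
  Q(1)·log₂(Q(1)/P(1)) = (1/4)·log₂((1/4)/(1/24)) = 0.64624
  Q(2)·log₂(Q(2)/P(2)) = (1/4)·log₂((1/4)/(3/8)) = -0.14624
  Q(3)·log₂(Q(3)/P(3)) = (1/4)·log₂((1/4)/(3/8)) = -0.14624
  Q(4)·log₂(Q(4)/P(4)) = (1/4)·log₂((1/4)/(5/24)) = 0.06576

D_KL(Q||P) = 0.64624 - 0.14624 - 0.14624 + 0.06576 = 0.41952 ≈ 0.4195 bits

These are NOT equal (difference: 0.1433 bits). KL divergence is asymmetric: D_KL(P||Q) ≠ D_KL(Q||P) in general.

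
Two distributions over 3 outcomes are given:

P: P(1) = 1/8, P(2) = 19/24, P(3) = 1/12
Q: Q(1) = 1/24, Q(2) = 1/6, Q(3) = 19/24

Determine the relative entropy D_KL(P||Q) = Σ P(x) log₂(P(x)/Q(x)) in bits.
1.7071 bits

D_KL(P||Q) = Σ P(x) log₂(P(x)/Q(x))

Computing term by term:
  P(1)·log₂(P(1)/Q(1)) = (1/8)·log₂((1/8)/(1/24)) = 0.19812
  P(2)·log₂(P(2)/Q(2)) = (19/24)·log₂((19/24)/(1/6)) = 1.77961
  P(3)·log₂(P(3)/Q(3)) = (1/12)·log₂((1/12)/(19/24)) = -0.27066

D_KL(P||Q) = 0.19812 + 1.77961 - 0.27066 = 1.70707 ≈ 1.7071 bits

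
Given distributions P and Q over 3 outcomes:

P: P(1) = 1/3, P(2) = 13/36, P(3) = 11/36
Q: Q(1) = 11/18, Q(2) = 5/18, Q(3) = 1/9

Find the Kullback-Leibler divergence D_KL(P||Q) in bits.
0.2911 bits

D_KL(P||Q) = Σ P(x) log₂(P(x)/Q(x))

Computing term by term:
  P(1)·log₂(P(1)/Q(1)) = (1/3)·log₂((1/3)/(11/18)) = -0.29149
  P(2)·log₂(P(2)/Q(2)) = (13/36)·log₂((13/36)/(5/18)) = 0.13668
  P(3)·log₂(P(3)/Q(3)) = (11/36)·log₂((11/36)/(1/9)) = 0.44594

D_KL(P||Q) = -0.29149 + 0.13668 + 0.44594 = 0.29113 ≈ 0.2911 bits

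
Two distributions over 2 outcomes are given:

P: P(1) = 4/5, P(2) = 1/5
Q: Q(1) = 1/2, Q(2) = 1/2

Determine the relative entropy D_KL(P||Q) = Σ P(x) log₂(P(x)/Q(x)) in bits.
0.2781 bits

D_KL(P||Q) = Σ P(x) log₂(P(x)/Q(x))

Computing term by term:
  P(1)·log₂(P(1)/Q(1)) = (4/5)·log₂((4/5)/(1/2)) = 0.54246
  P(2)·log₂(P(2)/Q(2)) = (1/5)·log₂((1/5)/(1/2)) = -0.26439

D_KL(P||Q) = 0.54246 - 0.26439 = 0.27807 ≈ 0.2781 bits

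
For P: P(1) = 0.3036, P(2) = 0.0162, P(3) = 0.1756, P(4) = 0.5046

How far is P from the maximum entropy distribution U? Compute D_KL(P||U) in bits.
0.4429 bits

U(i) = 1/4 for all i

D_KL(P||U) = Σ P(x) log₂(P(x) / (1/4))
           = Σ P(x) log₂(P(x)) + log₂(4)
           = log₂(4) - H(P)

H(P) = -Σ P(x) log₂(P(x)):
  -P(1)·log₂(P(1)) = -(0.3036)·log₂(0.3036) = 0.52212
  -P(2)·log₂(P(2)) = -(0.0162)·log₂(0.0162) = 0.09636
  -P(3)·log₂(P(3)) = -(0.1756)·log₂(0.1756) = 0.44069
  -P(4)·log₂(P(4)) = -(0.5046)·log₂(0.5046) = 0.49793
H(P) = 0.52212 + 0.09636 + 0.44069 + 0.49793 = 1.55710 bits

log₂(4) = 2.00000 bits

D_KL(P||U) = 2.00000 - 1.55710 = 0.44290 ≈ 0.4429 bits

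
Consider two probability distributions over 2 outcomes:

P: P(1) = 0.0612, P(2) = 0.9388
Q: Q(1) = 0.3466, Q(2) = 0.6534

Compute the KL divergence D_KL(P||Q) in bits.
0.3378 bits

D_KL(P||Q) = Σ P(x) log₂(P(x)/Q(x))

Computing term by term:
  P(1)·log₂(P(1)/Q(1)) = 0.0612·log₂(0.0612/0.3466) = -0.15310
  P(2)·log₂(P(2)/Q(2)) = 0.9388·log₂(0.9388/0.6534) = 0.49085

D_KL(P||Q) = -0.15310 + 0.49085 = 0.33775 ≈ 0.3378 bits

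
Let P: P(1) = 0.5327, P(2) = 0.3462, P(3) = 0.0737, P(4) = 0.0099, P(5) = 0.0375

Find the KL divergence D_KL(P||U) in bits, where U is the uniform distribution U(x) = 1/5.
0.7873 bits

U(i) = 1/5 for all i

D_KL(P||U) = Σ P(x) log₂(P(x) / (1/5))
           = Σ P(x) log₂(P(x)) + log₂(5)
           = log₂(5) - H(P)

H(P) = -Σ P(x) log₂(P(x)):
  -P(1)·log₂(P(1)) = -(0.5327)·log₂(0.5327) = 0.48401
  -P(2)·log₂(P(2)) = -(0.3462)·log₂(0.3462) = 0.52980
  -P(3)·log₂(P(3)) = -(0.0737)·log₂(0.0737) = 0.27727
  -P(4)·log₂(P(4)) = -(0.0099)·log₂(0.0099) = 0.06592
  -P(5)·log₂(P(5)) = -(0.0375)·log₂(0.0375) = 0.17764
H(P) = 0.48401 + 0.52980 + 0.27727 + 0.06592 + 0.17764 = 1.53464 bits

log₂(5) = 2.32193 bits

D_KL(P||U) = 2.32193 - 1.53464 = 0.78729 ≈ 0.7873 bits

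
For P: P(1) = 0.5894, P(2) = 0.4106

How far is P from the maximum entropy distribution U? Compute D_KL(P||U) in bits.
0.0232 bits

U(i) = 1/2 for all i

D_KL(P||U) = Σ P(x) log₂(P(x) / (1/2))
           = Σ P(x) log₂(P(x)) + log₂(2)
           = log₂(2) - H(P)

H(P) = -Σ P(x) log₂(P(x)):
  -P(1)·log₂(P(1)) = -(0.5894)·log₂(0.5894) = 0.44952
  -P(2)·log₂(P(2)) = -(0.4106)·log₂(0.4106) = 0.52729
H(P) = 0.44952 + 0.52729 = 0.97681 bits

log₂(2) = 1.00000 bits

D_KL(P||U) = 1.00000 - 0.97681 = 0.02319 ≈ 0.0232 bits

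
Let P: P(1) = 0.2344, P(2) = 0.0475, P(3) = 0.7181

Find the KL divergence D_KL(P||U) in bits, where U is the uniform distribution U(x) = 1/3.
0.5425 bits

U(i) = 1/3 for all i

D_KL(P||U) = Σ P(x) log₂(P(x) / (1/3))
           = Σ P(x) log₂(P(x)) + log₂(3)
           = log₂(3) - H(P)

H(P) = -Σ P(x) log₂(P(x)):
  -P(1)·log₂(P(1)) = -(0.2344)·log₂(0.2344) = 0.49059
  -P(2)·log₂(P(2)) = -(0.0475)·log₂(0.0475) = 0.20881
  -P(3)·log₂(P(3)) = -(0.7181)·log₂(0.7181) = 0.34307
H(P) = 0.49059 + 0.20881 + 0.34307 = 1.04247 bits

log₂(3) = 1.58496 bits

D_KL(P||U) = 1.58496 - 1.04247 = 0.54249 ≈ 0.5425 bits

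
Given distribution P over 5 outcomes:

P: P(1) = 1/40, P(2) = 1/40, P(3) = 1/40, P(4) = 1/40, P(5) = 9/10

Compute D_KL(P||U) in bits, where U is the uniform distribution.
1.6529 bits

U(i) = 1/5 for all i

D_KL(P||U) = Σ P(x) log₂(P(x) / (1/5))
           = Σ P(x) log₂(P(x)) + log₂(5)
           = log₂(5) - H(P)

H(P) = -Σ P(x) log₂(P(x)):
  -P(1)·log₂(P(1)) = -(1/40)·log₂(1/40) = 0.13305
  -P(2)·log₂(P(2)) = -(1/40)·log₂(1/40) = 0.13305
  -P(3)·log₂(P(3)) = -(1/40)·log₂(1/40) = 0.13305
  -P(4)·log₂(P(4)) = -(1/40)·log₂(1/40) = 0.13305
  -P(5)·log₂(P(5)) = -(9/10)·log₂(9/10) = 0.13680
H(P) = 0.13305 + 0.13305 + 0.13305 + 0.13305 + 0.13680 = 0.66900 bits

log₂(5) = 2.32193 bits

D_KL(P||U) = 2.32193 - 0.66900 = 1.65293 ≈ 1.6529 bits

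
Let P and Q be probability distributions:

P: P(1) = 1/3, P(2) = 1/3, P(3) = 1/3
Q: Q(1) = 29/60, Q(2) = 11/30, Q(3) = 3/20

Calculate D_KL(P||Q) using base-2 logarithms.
0.1595 bits

D_KL(P||Q) = Σ P(x) log₂(P(x)/Q(x))

Computing term by term:
  P(1)·log₂(P(1)/Q(1)) = (1/3)·log₂((1/3)/(29/60)) = -0.17868
  P(2)·log₂(P(2)/Q(2)) = (1/3)·log₂((1/3)/(11/30)) = -0.04583
  P(3)·log₂(P(3)/Q(3)) = (1/3)·log₂((1/3)/(3/20)) = 0.38400

D_KL(P||Q) = -0.17868 - 0.04583 + 0.38400 = 0.15949 ≈ 0.1595 bits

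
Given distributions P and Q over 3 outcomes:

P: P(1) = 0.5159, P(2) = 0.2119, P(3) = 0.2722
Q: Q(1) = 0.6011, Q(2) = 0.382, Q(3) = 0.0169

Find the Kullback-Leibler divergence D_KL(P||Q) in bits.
0.7975 bits

D_KL(P||Q) = Σ P(x) log₂(P(x)/Q(x))

Computing term by term:
  P(1)·log₂(P(1)/Q(1)) = 0.5159·log₂(0.5159/0.6011) = -0.11376
  P(2)·log₂(P(2)/Q(2)) = 0.2119·log₂(0.2119/0.382) = -0.18016
  P(3)·log₂(P(3)/Q(3)) = 0.2722·log₂(0.2722/0.0169) = 1.09141

D_KL(P||Q) = -0.11376 - 0.18016 + 1.09141 = 0.79749 ≈ 0.7975 bits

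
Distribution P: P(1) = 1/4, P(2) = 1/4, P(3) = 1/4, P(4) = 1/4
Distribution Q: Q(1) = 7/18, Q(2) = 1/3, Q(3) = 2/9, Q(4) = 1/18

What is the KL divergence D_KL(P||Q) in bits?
0.3218 bits

D_KL(P||Q) = Σ P(x) log₂(P(x)/Q(x))

Computing term by term:
  P(1)·log₂(P(1)/Q(1)) = (1/4)·log₂((1/4)/(7/18)) = -0.15936
  P(2)·log₂(P(2)/Q(2)) = (1/4)·log₂((1/4)/(1/3)) = -0.10376
  P(3)·log₂(P(3)/Q(3)) = (1/4)·log₂((1/4)/(2/9)) = 0.04248
  P(4)·log₂(P(4)/Q(4)) = (1/4)·log₂((1/4)/(1/18)) = 0.54248

D_KL(P||Q) = -0.15936 - 0.10376 + 0.04248 + 0.54248 = 0.32184 ≈ 0.3218 bits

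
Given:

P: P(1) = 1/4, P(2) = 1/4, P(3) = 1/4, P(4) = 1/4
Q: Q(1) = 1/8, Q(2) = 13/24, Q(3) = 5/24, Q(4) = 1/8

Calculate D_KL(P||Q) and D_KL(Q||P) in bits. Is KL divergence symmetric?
D_KL(P||Q) = 0.2869 bits, D_KL(Q||P) = 0.2994 bits. No, KL divergence is not symmetric.

D_KL(P||Q) = Σ P(x) log₂(P(x)/Q(x))

Computing term by term:
  P(1)·log₂(P(1)/Q(1)) = (1/4)·log₂((1/4)/(1/8)) = 0.25000
  P(2)·log₂(P(2)/Q(2)) = (1/4)·log₂((1/4)/(13/24)) = -0.27887
  P(3)·log₂(P(3)/Q(3)) = (1/4)·log₂((1/4)/(5/24)) = 0.06576
  P(4)·log₂(P(4)/Q(4)) = (1/4)·log₂((1/4)/(1/8)) = 0.25000

D_KL(P||Q) = 0.25000 - 0.27887 + 0.06576 + 0.25000 = 0.28689 ≈ 0.2869 bits

D_KL(Q||P) = Σ Q(x) log₂(Q(x)/P(x))

Computing term by term:
  Q(1)·log₂(Q(1)/P(1)) = (1/8)·log₂((1/8)/(1/4)) = -0.12500
  Q(2)·log₂(Q(2)/P(2)) = (13/24)·log₂((13/24)/(1/4)) = 0.60422
  Q(3)·log₂(Q(3)/P(3)) = (5/24)·log₂((5/24)/(1/4)) = -0.05480
  Q(4)·log₂(Q(4)/P(4)) = (1/8)·log₂((1/8)/(1/4)) = -0.12500

D_KL(Q||P) = -0.12500 + 0.60422 - 0.05480 - 0.12500 = 0.29942 ≈ 0.2994 bits

These are NOT equal (difference: 0.0125 bits). KL divergence is asymmetric: D_KL(P||Q) ≠ D_KL(Q||P) in general.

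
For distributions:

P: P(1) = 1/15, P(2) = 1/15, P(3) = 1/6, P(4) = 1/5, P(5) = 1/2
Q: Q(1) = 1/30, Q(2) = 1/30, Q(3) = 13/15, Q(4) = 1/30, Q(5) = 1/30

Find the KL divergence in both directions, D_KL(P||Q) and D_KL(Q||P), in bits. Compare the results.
D_KL(P||Q) = 2.2074 bits, D_KL(Q||P) = 1.7783 bits. D_KL(P||Q) is larger than D_KL(Q||P) by 0.4291 bits; the two directions differ.

D_KL(P||Q) = Σ P(x) log₂(P(x)/Q(x))

Computing term by term:
  P(1)·log₂(P(1)/Q(1)) = (1/15)·log₂((1/15)/(1/30)) = 0.06667
  P(2)·log₂(P(2)/Q(2)) = (1/15)·log₂((1/15)/(1/30)) = 0.06667
  P(3)·log₂(P(3)/Q(3)) = (1/6)·log₂((1/6)/(13/15)) = -0.39642
  P(4)·log₂(P(4)/Q(4)) = (1/5)·log₂((1/5)/(1/30)) = 0.51699
  P(5)·log₂(P(5)/Q(5)) = (1/2)·log₂((1/2)/(1/30)) = 1.95345

D_KL(P||Q) = 0.06667 + 0.06667 - 0.39642 + 0.51699 + 1.95345 = 2.20736 ≈ 2.2074 bits

D_KL(Q||P) = Σ Q(x) log₂(Q(x)/P(x))

Computing term by term:
  Q(1)·log₂(Q(1)/P(1)) = (1/30)·log₂((1/30)/(1/15)) = -0.03333
  Q(2)·log₂(Q(2)/P(2)) = (1/30)·log₂((1/30)/(1/15)) = -0.03333
  Q(3)·log₂(Q(3)/P(3)) = (13/15)·log₂((13/15)/(1/6)) = 2.06138
  Q(4)·log₂(Q(4)/P(4)) = (1/30)·log₂((1/30)/(1/5)) = -0.08617
  Q(5)·log₂(Q(5)/P(5)) = (1/30)·log₂((1/30)/(1/2)) = -0.13023

D_KL(Q||P) = -0.03333 - 0.03333 + 2.06138 - 0.08617 - 0.13023 = 1.77832 ≈ 1.7783 bits

These are NOT equal (difference: 0.4291 bits). KL divergence is asymmetric: D_KL(P||Q) ≠ D_KL(Q||P) in general.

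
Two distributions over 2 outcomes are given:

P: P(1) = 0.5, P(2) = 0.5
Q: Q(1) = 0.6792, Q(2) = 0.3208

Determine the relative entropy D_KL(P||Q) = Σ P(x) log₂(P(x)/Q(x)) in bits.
0.0992 bits

D_KL(P||Q) = Σ P(x) log₂(P(x)/Q(x))

Computing term by term:
  P(1)·log₂(P(1)/Q(1)) = 0.5·log₂(0.5/0.6792) = -0.22095
  P(2)·log₂(P(2)/Q(2)) = 0.5·log₂(0.5/0.3208) = 0.32013

D_KL(P||Q) = -0.22095 + 0.32013 = 0.09918 ≈ 0.0992 bits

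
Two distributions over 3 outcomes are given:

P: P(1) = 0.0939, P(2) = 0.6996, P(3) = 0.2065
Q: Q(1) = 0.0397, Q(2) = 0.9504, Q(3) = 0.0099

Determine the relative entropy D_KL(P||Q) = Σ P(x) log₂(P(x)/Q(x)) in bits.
0.7124 bits

D_KL(P||Q) = Σ P(x) log₂(P(x)/Q(x))

Computing term by term:
  P(1)·log₂(P(1)/Q(1)) = 0.0939·log₂(0.0939/0.0397) = 0.11662
  P(2)·log₂(P(2)/Q(2)) = 0.6996·log₂(0.6996/0.9504) = -0.30923
  P(3)·log₂(P(3)/Q(3)) = 0.2065·log₂(0.2065/0.0099) = 0.90500

D_KL(P||Q) = 0.11662 - 0.30923 + 0.90500 = 0.71239 ≈ 0.7124 bits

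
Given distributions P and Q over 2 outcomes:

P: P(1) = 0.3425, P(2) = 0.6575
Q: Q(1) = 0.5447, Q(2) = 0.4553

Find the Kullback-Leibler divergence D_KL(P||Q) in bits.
0.1193 bits

D_KL(P||Q) = Σ P(x) log₂(P(x)/Q(x))

Computing term by term:
  P(1)·log₂(P(1)/Q(1)) = 0.3425·log₂(0.3425/0.5447) = -0.22926
  P(2)·log₂(P(2)/Q(2)) = 0.6575·log₂(0.6575/0.4553) = 0.34859

D_KL(P||Q) = -0.22926 + 0.34859 = 0.11933 ≈ 0.1193 bits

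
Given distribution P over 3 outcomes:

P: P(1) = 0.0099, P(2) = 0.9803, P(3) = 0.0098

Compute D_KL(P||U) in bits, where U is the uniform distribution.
1.4255 bits

U(i) = 1/3 for all i

D_KL(P||U) = Σ P(x) log₂(P(x) / (1/3))
           = Σ P(x) log₂(P(x)) + log₂(3)
           = log₂(3) - H(P)

H(P) = -Σ P(x) log₂(P(x)):
  -P(1)·log₂(P(1)) = -(0.0099)·log₂(0.0099) = 0.06592
  -P(2)·log₂(P(2)) = -(0.9803)·log₂(0.9803) = 0.02814
  -P(3)·log₂(P(3)) = -(0.0098)·log₂(0.0098) = 0.06540
H(P) = 0.06592 + 0.02814 + 0.06540 = 0.15946 bits

log₂(3) = 1.58496 bits

D_KL(P||U) = 1.58496 - 0.15946 = 1.42550 ≈ 1.4255 bits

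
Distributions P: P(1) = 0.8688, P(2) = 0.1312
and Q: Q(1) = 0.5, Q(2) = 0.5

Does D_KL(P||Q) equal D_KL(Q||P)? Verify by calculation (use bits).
D_KL(P||Q) = 0.4393 bits, D_KL(Q||P) = 0.5665 bits. No — D_KL(P||Q) ≠ D_KL(Q||P) for this pair.

D_KL(P||Q) = Σ P(x) log₂(P(x)/Q(x))

Computing term by term:
  P(1)·log₂(P(1)/Q(1)) = 0.8688·log₂(0.8688/0.5) = 0.69252
  P(2)·log₂(P(2)/Q(2)) = 0.1312·log₂(0.1312/0.5) = -0.25324

D_KL(P||Q) = 0.69252 - 0.25324 = 0.43928 ≈ 0.4393 bits

D_KL(Q||P) = Σ Q(x) log₂(Q(x)/P(x))

Computing term by term:
  Q(1)·log₂(Q(1)/P(1)) = 0.5·log₂(0.5/0.8688) = -0.39855
  Q(2)·log₂(Q(2)/P(2)) = 0.5·log₂(0.5/0.1312) = 0.96508

D_KL(Q||P) = -0.39855 + 0.96508 = 0.56653 ≈ 0.5665 bits

These are NOT equal (difference: 0.1272 bits). KL divergence is asymmetric: D_KL(P||Q) ≠ D_KL(Q||P) in general.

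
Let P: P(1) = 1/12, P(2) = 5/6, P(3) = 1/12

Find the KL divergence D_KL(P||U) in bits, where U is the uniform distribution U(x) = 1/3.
0.7683 bits

U(i) = 1/3 for all i

D_KL(P||U) = Σ P(x) log₂(P(x) / (1/3))
           = Σ P(x) log₂(P(x)) + log₂(3)
           = log₂(3) - H(P)

H(P) = -Σ P(x) log₂(P(x)):
  -P(1)·log₂(P(1)) = -(1/12)·log₂(1/12) = 0.29875
  -P(2)·log₂(P(2)) = -(5/6)·log₂(5/6) = 0.21920
  -P(3)·log₂(P(3)) = -(1/12)·log₂(1/12) = 0.29875
H(P) = 0.29875 + 0.21920 + 0.29875 = 0.81670 bits

log₂(3) = 1.58496 bits

D_KL(P||U) = 1.58496 - 0.81670 = 0.76826 ≈ 0.7683 bits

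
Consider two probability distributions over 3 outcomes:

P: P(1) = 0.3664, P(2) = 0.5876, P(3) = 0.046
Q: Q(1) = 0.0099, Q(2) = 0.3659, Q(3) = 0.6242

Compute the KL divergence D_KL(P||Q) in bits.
2.1374 bits

D_KL(P||Q) = Σ P(x) log₂(P(x)/Q(x))

Computing term by term:
  P(1)·log₂(P(1)/Q(1)) = 0.3664·log₂(0.3664/0.0099) = 1.90889
  P(2)·log₂(P(2)/Q(2)) = 0.5876·log₂(0.5876/0.3659) = 0.40156
  P(3)·log₂(P(3)/Q(3)) = 0.046·log₂(0.046/0.6242) = -0.17307

D_KL(P||Q) = 1.90889 + 0.40156 - 0.17307 = 2.13738 ≈ 2.1374 bits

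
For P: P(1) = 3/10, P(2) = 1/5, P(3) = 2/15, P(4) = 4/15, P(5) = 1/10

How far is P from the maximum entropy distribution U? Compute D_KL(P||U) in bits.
0.1082 bits

U(i) = 1/5 for all i

D_KL(P||U) = Σ P(x) log₂(P(x) / (1/5))
           = Σ P(x) log₂(P(x)) + log₂(5)
           = log₂(5) - H(P)

H(P) = -Σ P(x) log₂(P(x)):
  -P(1)·log₂(P(1)) = -(3/10)·log₂(3/10) = 0.52109
  -P(2)·log₂(P(2)) = -(1/5)·log₂(1/5) = 0.46439
  -P(3)·log₂(P(3)) = -(2/15)·log₂(2/15) = 0.38759
  -P(4)·log₂(P(4)) = -(4/15)·log₂(4/15) = 0.50850
  -P(5)·log₂(P(5)) = -(1/10)·log₂(1/10) = 0.33219
H(P) = 0.52109 + 0.46439 + 0.38759 + 0.50850 + 0.33219 = 2.21376 bits

log₂(5) = 2.32193 bits

D_KL(P||U) = 2.32193 - 2.21376 = 0.10817 ≈ 0.1082 bits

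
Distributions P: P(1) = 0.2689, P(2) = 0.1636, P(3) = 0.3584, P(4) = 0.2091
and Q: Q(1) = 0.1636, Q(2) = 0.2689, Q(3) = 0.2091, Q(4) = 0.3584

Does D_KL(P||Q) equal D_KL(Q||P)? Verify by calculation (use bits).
D_KL(P||Q) = 0.1916 bits, D_KL(Q||P) = 0.1916 bits. Yes — for this pair D_KL(P||Q) = D_KL(Q||P).

D_KL(P||Q) = Σ P(x) log₂(P(x)/Q(x))

Computing term by term:
  P(1)·log₂(P(1)/Q(1)) = 0.2689·log₂(0.2689/0.1636) = 0.19277
  P(2)·log₂(P(2)/Q(2)) = 0.1636·log₂(0.1636/0.2689) = -0.11728
  P(3)·log₂(P(3)/Q(3)) = 0.3584·log₂(0.3584/0.2091) = 0.27861
  P(4)·log₂(P(4)/Q(4)) = 0.2091·log₂(0.2091/0.3584) = -0.16255

D_KL(P||Q) = 0.19277 - 0.11728 + 0.27861 - 0.16255 = 0.19155 ≈ 0.1916 bits

D_KL(Q||P) = Σ Q(x) log₂(Q(x)/P(x))

Computing term by term:
  Q(1)·log₂(Q(1)/P(1)) = 0.1636·log₂(0.1636/0.2689) = -0.11728
  Q(2)·log₂(Q(2)/P(2)) = 0.2689·log₂(0.2689/0.1636) = 0.19277
  Q(3)·log₂(Q(3)/P(3)) = 0.2091·log₂(0.2091/0.3584) = -0.16255
  Q(4)·log₂(Q(4)/P(4)) = 0.3584·log₂(0.3584/0.2091) = 0.27861

D_KL(Q||P) = -0.11728 + 0.19277 - 0.16255 + 0.27861 = 0.19155 ≈ 0.1916 bits

These ARE equal here. Q is P with outcomes relabeled (Q(1) = P(2), Q(2) = P(1), Q(3) = P(4), Q(4) = P(3)) by a relabeling that is its own inverse, so the two sums contain exactly the same terms in a different order. This is a special case — KL divergence is not symmetric in general: D_KL(P||Q) ≠ D_KL(Q||P) for most P, Q.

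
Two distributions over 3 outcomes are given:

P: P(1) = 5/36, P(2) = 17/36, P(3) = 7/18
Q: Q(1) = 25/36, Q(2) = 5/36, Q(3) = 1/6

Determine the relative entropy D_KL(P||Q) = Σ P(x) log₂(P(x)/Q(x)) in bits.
0.9866 bits

D_KL(P||Q) = Σ P(x) log₂(P(x)/Q(x))

Computing term by term:
  P(1)·log₂(P(1)/Q(1)) = (5/36)·log₂((5/36)/(25/36)) = -0.32249
  P(2)·log₂(P(2)/Q(2)) = (17/36)·log₂((17/36)/(5/36)) = 0.83372
  P(3)·log₂(P(3)/Q(3)) = (7/18)·log₂((7/18)/(1/6)) = 0.47537

D_KL(P||Q) = -0.32249 + 0.83372 + 0.47537 = 0.98660 ≈ 0.9866 bits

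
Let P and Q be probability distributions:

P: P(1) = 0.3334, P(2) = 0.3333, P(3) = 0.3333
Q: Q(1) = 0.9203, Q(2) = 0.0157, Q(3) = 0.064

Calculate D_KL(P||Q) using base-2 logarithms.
1.7743 bits

D_KL(P||Q) = Σ P(x) log₂(P(x)/Q(x))

Computing term by term:
  P(1)·log₂(P(1)/Q(1)) = 0.3334·log₂(0.3334/0.9203) = -0.48838
  P(2)·log₂(P(2)/Q(2)) = 0.3333·log₂(0.3333/0.0157) = 1.46918
  P(3)·log₂(P(3)/Q(3)) = 0.3333·log₂(0.3333/0.064) = 0.79348

D_KL(P||Q) = -0.48838 + 1.46918 + 0.79348 = 1.77428 ≈ 1.7743 bits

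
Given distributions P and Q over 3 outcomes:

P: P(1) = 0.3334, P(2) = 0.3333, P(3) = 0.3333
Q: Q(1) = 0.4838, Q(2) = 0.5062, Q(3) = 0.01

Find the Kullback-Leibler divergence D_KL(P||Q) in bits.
1.3061 bits

D_KL(P||Q) = Σ P(x) log₂(P(x)/Q(x))

Computing term by term:
  P(1)·log₂(P(1)/Q(1)) = 0.3334·log₂(0.3334/0.4838) = -0.17909
  P(2)·log₂(P(2)/Q(2)) = 0.3333·log₂(0.3333/0.5062) = -0.20094
  P(3)·log₂(P(3)/Q(3)) = 0.3333·log₂(0.3333/0.01) = 1.68608

D_KL(P||Q) = -0.17909 - 0.20094 + 1.68608 = 1.30605 ≈ 1.3061 bits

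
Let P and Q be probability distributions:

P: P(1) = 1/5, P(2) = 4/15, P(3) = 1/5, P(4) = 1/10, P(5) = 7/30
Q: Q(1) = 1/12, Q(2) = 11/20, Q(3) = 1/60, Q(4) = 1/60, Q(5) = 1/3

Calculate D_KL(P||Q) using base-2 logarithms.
0.8295 bits

D_KL(P||Q) = Σ P(x) log₂(P(x)/Q(x))

Computing term by term:
  P(1)·log₂(P(1)/Q(1)) = (1/5)·log₂((1/5)/(1/12)) = 0.25261
  P(2)·log₂(P(2)/Q(2)) = (4/15)·log₂((4/15)/(11/20)) = -0.27851
  P(3)·log₂(P(3)/Q(3)) = (1/5)·log₂((1/5)/(1/60)) = 0.71699
  P(4)·log₂(P(4)/Q(4)) = (1/10)·log₂((1/10)/(1/60)) = 0.25850
  P(5)·log₂(P(5)/Q(5)) = (7/30)·log₂((7/30)/(1/3)) = -0.12007

D_KL(P||Q) = 0.25261 - 0.27851 + 0.71699 + 0.25850 - 0.12007 = 0.82952 ≈ 0.8295 bits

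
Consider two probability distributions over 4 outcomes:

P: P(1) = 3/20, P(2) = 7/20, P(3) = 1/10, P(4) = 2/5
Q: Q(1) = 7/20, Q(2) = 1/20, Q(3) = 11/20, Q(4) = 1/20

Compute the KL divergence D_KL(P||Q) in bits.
1.7533 bits

D_KL(P||Q) = Σ P(x) log₂(P(x)/Q(x))

Computing term by term:
  P(1)·log₂(P(1)/Q(1)) = (3/20)·log₂((3/20)/(7/20)) = -0.18336
  P(2)·log₂(P(2)/Q(2)) = (7/20)·log₂((7/20)/(1/20)) = 0.98257
  P(3)·log₂(P(3)/Q(3)) = (1/10)·log₂((1/10)/(11/20)) = -0.24594
  P(4)·log₂(P(4)/Q(4)) = (2/5)·log₂((2/5)/(1/20)) = 1.20000

D_KL(P||Q) = -0.18336 + 0.98257 - 0.24594 + 1.20000 = 1.75327 ≈ 1.7533 bits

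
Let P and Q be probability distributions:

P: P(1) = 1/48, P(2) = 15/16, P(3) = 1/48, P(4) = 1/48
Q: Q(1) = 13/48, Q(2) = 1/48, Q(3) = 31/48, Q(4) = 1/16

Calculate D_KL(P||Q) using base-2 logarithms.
4.9353 bits

D_KL(P||Q) = Σ P(x) log₂(P(x)/Q(x))

Computing term by term:
  P(1)·log₂(P(1)/Q(1)) = (1/48)·log₂((1/48)/(13/48)) = -0.07709
  P(2)·log₂(P(2)/Q(2)) = (15/16)·log₂((15/16)/(1/48)) = 5.14861
  P(3)·log₂(P(3)/Q(3)) = (1/48)·log₂((1/48)/(31/48)) = -0.10321
  P(4)·log₂(P(4)/Q(4)) = (1/48)·log₂((1/48)/(1/16)) = -0.03302

D_KL(P||Q) = -0.07709 + 5.14861 - 0.10321 - 0.03302 = 4.93529 ≈ 4.9353 bits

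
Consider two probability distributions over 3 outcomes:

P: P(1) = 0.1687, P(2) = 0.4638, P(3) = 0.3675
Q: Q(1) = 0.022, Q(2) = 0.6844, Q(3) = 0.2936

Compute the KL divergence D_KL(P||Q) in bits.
0.3545 bits

D_KL(P||Q) = Σ P(x) log₂(P(x)/Q(x))

Computing term by term:
  P(1)·log₂(P(1)/Q(1)) = 0.1687·log₂(0.1687/0.022) = 0.49579
  P(2)·log₂(P(2)/Q(2)) = 0.4638·log₂(0.4638/0.6844) = -0.26035
  P(3)·log₂(P(3)/Q(3)) = 0.3675·log₂(0.3675/0.2936) = 0.11903

D_KL(P||Q) = 0.49579 - 0.26035 + 0.11903 = 0.35447 ≈ 0.3545 bits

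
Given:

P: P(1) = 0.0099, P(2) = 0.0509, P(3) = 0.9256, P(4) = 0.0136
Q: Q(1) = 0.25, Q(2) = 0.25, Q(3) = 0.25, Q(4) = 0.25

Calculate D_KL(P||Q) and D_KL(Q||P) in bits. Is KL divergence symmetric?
D_KL(P||Q) = 1.5278 bits, D_KL(Q||P) = 2.3166 bits. No, KL divergence is not symmetric.

D_KL(P||Q) = Σ P(x) log₂(P(x)/Q(x))

Computing term by term:
  P(1)·log₂(P(1)/Q(1)) = 0.0099·log₂(0.0099/0.25) = -0.04612
  P(2)·log₂(P(2)/Q(2)) = 0.0509·log₂(0.0509/0.25) = -0.11688
  P(3)·log₂(P(3)/Q(3)) = 0.9256·log₂(0.9256/0.25) = 1.74796
  P(4)·log₂(P(4)/Q(4)) = 0.0136·log₂(0.0136/0.25) = -0.05712

D_KL(P||Q) = -0.04612 - 0.11688 + 1.74796 - 0.05712 = 1.52784 ≈ 1.5278 bits

D_KL(Q||P) = Σ Q(x) log₂(Q(x)/P(x))

Computing term by term:
  Q(1)·log₂(Q(1)/P(1)) = 0.25·log₂(0.25/0.0099) = 1.16459
  Q(2)·log₂(Q(2)/P(2)) = 0.25·log₂(0.25/0.0509) = 0.57405
  Q(3)·log₂(Q(3)/P(3)) = 0.25·log₂(0.25/0.9256) = -0.47212
  Q(4)·log₂(Q(4)/P(4)) = 0.25·log₂(0.25/0.0136) = 1.05006

D_KL(Q||P) = 1.16459 + 0.57405 - 0.47212 + 1.05006 = 2.31658 ≈ 2.3166 bits

These are NOT equal (difference: 0.7888 bits). KL divergence is asymmetric: D_KL(P||Q) ≠ D_KL(Q||P) in general.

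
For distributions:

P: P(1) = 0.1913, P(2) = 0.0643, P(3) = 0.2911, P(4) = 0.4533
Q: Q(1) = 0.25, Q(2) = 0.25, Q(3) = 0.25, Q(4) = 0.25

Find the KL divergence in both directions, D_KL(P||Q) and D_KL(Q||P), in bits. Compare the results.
D_KL(P||Q) = 0.2533 bits, D_KL(Q||P) = 0.3168 bits. D_KL(Q||P) is larger than D_KL(P||Q) by 0.0635 bits; the two directions differ.

D_KL(P||Q) = Σ P(x) log₂(P(x)/Q(x))

Computing term by term:
  P(1)·log₂(P(1)/Q(1)) = 0.1913·log₂(0.1913/0.25) = -0.07386
  P(2)·log₂(P(2)/Q(2)) = 0.0643·log₂(0.0643/0.25) = -0.12597
  P(3)·log₂(P(3)/Q(3)) = 0.2911·log₂(0.2911/0.25) = 0.06392
  P(4)·log₂(P(4)/Q(4)) = 0.4533·log₂(0.4533/0.25) = 0.38918

D_KL(P||Q) = -0.07386 - 0.12597 + 0.06392 + 0.38918 = 0.25327 ≈ 0.2533 bits

D_KL(Q||P) = Σ Q(x) log₂(Q(x)/P(x))

Computing term by term:
  Q(1)·log₂(Q(1)/P(1)) = 0.25·log₂(0.25/0.1913) = 0.09652
  Q(2)·log₂(Q(2)/P(2)) = 0.25·log₂(0.25/0.0643) = 0.48976
  Q(3)·log₂(Q(3)/P(3)) = 0.25·log₂(0.25/0.2911) = -0.05490
  Q(4)·log₂(Q(4)/P(4)) = 0.25·log₂(0.25/0.4533) = -0.21463

D_KL(Q||P) = 0.09652 + 0.48976 - 0.05490 - 0.21463 = 0.31675 ≈ 0.3168 bits

These are NOT equal (difference: 0.0635 bits). KL divergence is asymmetric: D_KL(P||Q) ≠ D_KL(Q||P) in general.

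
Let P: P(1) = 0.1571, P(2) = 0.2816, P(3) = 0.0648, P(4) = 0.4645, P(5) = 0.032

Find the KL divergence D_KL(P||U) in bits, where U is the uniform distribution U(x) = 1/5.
0.4590 bits

U(i) = 1/5 for all i

D_KL(P||U) = Σ P(x) log₂(P(x) / (1/5))
           = Σ P(x) log₂(P(x)) + log₂(5)
           = log₂(5) - H(P)

H(P) = -Σ P(x) log₂(P(x)):
  -P(1)·log₂(P(1)) = -(0.1571)·log₂(0.1571) = 0.41950
  -P(2)·log₂(P(2)) = -(0.2816)·log₂(0.2816) = 0.51484
  -P(3)·log₂(P(3)) = -(0.0648)·log₂(0.0648) = 0.25582
  -P(4)·log₂(P(4)) = -(0.4645)·log₂(0.4645) = 0.51385
  -P(5)·log₂(P(5)) = -(0.032)·log₂(0.032) = 0.15891
H(P) = 0.41950 + 0.51484 + 0.25582 + 0.51385 + 0.15891 = 1.86292 bits

log₂(5) = 2.32193 bits

D_KL(P||U) = 2.32193 - 1.86292 = 0.45901 ≈ 0.4590 bits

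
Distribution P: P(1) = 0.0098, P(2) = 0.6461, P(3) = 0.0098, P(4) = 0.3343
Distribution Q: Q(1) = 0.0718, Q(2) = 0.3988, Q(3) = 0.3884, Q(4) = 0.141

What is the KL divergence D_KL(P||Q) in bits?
0.7859 bits

D_KL(P||Q) = Σ P(x) log₂(P(x)/Q(x))

Computing term by term:
  P(1)·log₂(P(1)/Q(1)) = 0.0098·log₂(0.0098/0.0718) = -0.02816
  P(2)·log₂(P(2)/Q(2)) = 0.6461·log₂(0.6461/0.3988) = 0.44975
  P(3)·log₂(P(3)/Q(3)) = 0.0098·log₂(0.0098/0.3884) = -0.05202
  P(4)·log₂(P(4)/Q(4)) = 0.3343·log₂(0.3343/0.141) = 0.41635

D_KL(P||Q) = -0.02816 + 0.44975 - 0.05202 + 0.41635 = 0.78592 ≈ 0.7859 bits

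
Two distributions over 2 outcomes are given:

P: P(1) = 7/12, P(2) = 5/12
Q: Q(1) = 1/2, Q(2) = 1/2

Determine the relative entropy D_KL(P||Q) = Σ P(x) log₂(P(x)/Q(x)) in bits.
0.0201 bits

D_KL(P||Q) = Σ P(x) log₂(P(x)/Q(x))

Computing term by term:
  P(1)·log₂(P(1)/Q(1)) = (7/12)·log₂((7/12)/(1/2)) = 0.12973
  P(2)·log₂(P(2)/Q(2)) = (5/12)·log₂((5/12)/(1/2)) = -0.10960

D_KL(P||Q) = 0.12973 - 0.10960 = 0.02013 ≈ 0.0201 bits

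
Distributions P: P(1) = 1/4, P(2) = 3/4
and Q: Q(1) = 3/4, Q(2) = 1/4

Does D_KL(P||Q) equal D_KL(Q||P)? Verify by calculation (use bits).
D_KL(P||Q) = 0.7925 bits, D_KL(Q||P) = 0.7925 bits. Yes — for this pair D_KL(P||Q) = D_KL(Q||P).

D_KL(P||Q) = Σ P(x) log₂(P(x)/Q(x))

Computing term by term:
  P(1)·log₂(P(1)/Q(1)) = (1/4)·log₂((1/4)/(3/4)) = -0.39624
  P(2)·log₂(P(2)/Q(2)) = (3/4)·log₂((3/4)/(1/4)) = 1.18872

D_KL(P||Q) = -0.39624 + 1.18872 = 0.79248 ≈ 0.7925 bits

D_KL(Q||P) = Σ Q(x) log₂(Q(x)/P(x))

Computing term by term:
  Q(1)·log₂(Q(1)/P(1)) = (3/4)·log₂((3/4)/(1/4)) = 1.18872
  Q(2)·log₂(Q(2)/P(2)) = (1/4)·log₂((1/4)/(3/4)) = -0.39624

D_KL(Q||P) = 1.18872 - 0.39624 = 0.79248 ≈ 0.7925 bits

These ARE equal here. Q is P with outcomes relabeled (Q(1) = P(2), Q(2) = P(1)) by a relabeling that is its own inverse, so the two sums contain exactly the same terms in a different order. This is a special case — KL divergence is not symmetric in general: D_KL(P||Q) ≠ D_KL(Q||P) for most P, Q.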